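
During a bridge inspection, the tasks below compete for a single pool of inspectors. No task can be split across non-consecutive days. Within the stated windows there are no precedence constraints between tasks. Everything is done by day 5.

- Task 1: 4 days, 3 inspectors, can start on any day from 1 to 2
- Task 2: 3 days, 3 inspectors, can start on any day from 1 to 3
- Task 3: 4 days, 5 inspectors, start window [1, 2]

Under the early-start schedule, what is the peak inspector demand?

Early-start schedule: Task 1@1, Task 2@1, Task 3@1.
Load per day: day 1: 11, day 2: 11, day 3: 11, day 4: 8, day 5: 0.
Peak is 11.

11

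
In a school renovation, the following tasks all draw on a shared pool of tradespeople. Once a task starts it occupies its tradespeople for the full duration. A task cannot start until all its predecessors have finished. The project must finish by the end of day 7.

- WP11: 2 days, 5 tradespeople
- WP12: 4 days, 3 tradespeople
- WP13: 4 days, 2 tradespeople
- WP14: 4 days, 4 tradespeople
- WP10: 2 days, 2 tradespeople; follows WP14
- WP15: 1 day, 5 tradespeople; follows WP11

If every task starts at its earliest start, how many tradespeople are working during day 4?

At early start, day 4 has: WP12, WP13, WP14.
Demand: 3 + 2 + 4 = 9.

9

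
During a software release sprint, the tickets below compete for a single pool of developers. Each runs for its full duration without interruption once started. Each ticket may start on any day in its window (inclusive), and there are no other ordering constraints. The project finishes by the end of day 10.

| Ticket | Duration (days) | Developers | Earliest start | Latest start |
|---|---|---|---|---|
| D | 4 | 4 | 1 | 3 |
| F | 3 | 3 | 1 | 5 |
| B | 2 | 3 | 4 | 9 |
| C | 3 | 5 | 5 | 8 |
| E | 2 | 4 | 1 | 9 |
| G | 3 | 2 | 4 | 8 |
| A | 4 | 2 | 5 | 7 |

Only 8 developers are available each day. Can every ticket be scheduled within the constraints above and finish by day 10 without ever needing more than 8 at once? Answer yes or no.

yes

Schedule D@1, F@1, B@4, C@5, E@8, G@8, A@6: d1:7  d2:7  d3:7  d4:7  d5:8  d6:7  d7:7  d8:8  d9:8  d10:2 — peak 8 ≤ 8.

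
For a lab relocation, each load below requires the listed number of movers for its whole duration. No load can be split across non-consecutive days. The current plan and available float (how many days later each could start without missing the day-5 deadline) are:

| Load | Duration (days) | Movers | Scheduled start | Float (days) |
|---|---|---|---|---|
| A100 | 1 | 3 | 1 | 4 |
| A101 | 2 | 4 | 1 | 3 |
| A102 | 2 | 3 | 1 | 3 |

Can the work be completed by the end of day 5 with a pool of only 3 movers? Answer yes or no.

no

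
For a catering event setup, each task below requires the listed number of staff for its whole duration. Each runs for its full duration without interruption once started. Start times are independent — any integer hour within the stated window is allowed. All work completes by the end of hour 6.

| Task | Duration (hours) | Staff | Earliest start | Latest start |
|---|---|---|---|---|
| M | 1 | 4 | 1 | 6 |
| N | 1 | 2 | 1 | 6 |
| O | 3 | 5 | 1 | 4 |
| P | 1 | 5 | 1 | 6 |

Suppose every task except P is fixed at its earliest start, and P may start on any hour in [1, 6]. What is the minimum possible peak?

P@1: h1:16  h2:5  h3:5  h4:0  h5:0  h6:0 → peak 16
P@2: h1:11  h2:10  h3:5  h4:0  h5:0  h6:0 → peak 11
P@3: h1:11  h2:5  h3:10  h4:0  h5:0  h6:0 → peak 11
P@4: h1:11  h2:5  h3:5  h4:5  h5:0  h6:0 → peak 11
P@5: h1:11  h2:5  h3:5  h4:0  h5:5  h6:0 → peak 11
P@6: h1:11  h2:5  h3:5  h4:0  h5:0  h6:5 → peak 11
Best is P@2, peak 11.

11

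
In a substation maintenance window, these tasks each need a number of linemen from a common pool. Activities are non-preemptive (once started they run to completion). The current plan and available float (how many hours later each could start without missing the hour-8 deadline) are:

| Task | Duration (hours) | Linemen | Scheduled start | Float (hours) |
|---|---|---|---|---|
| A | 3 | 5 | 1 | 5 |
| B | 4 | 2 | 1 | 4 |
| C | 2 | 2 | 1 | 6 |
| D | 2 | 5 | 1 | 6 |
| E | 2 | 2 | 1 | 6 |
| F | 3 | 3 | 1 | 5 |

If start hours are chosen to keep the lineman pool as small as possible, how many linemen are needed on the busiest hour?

7

Early-start (A@1, B@1, C@1, D@1, E@1, F@1) gives peak 19: h1:19  h2:19  h3:10  h4:2  h5:0  h6:0  h7:0  h8:0.
Shift C→4, D→7, E→5, F→4.
Schedule A@1, B@1, C@4, D@7, E@5, F@4: h1:7  h2:7  h3:7  h4:7  h5:7  h6:5  h7:5  h8:5 — peak 7.
Total lineman-hours = 50 over 8 hours ⇒ peak ≥ ⌈50/8⌉ = 7, so 7 is optimal.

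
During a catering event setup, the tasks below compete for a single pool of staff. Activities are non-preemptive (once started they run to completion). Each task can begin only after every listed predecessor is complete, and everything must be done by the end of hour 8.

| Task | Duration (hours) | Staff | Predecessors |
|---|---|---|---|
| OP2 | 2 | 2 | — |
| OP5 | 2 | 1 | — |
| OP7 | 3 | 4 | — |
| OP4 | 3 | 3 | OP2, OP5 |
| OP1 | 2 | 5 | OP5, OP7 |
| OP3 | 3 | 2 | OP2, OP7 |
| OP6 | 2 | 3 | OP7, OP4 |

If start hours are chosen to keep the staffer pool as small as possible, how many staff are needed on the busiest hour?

Early-start (OP2@1, OP5@1, OP7@1, OP4@3, OP1@4, OP3@4, OP6@6) gives peak 10: h1:7  h2:7  h3:7  h4:10  h5:10  h6:5  h7:3  h8:0.
Shift OP3→6.
Schedule OP2@1, OP5@1, OP7@1, OP4@3, OP1@4, OP3@6, OP6@6: h1:7  h2:7  h3:7  h4:8  h5:8  h6:5  h7:5  h8:2 — peak 8.

8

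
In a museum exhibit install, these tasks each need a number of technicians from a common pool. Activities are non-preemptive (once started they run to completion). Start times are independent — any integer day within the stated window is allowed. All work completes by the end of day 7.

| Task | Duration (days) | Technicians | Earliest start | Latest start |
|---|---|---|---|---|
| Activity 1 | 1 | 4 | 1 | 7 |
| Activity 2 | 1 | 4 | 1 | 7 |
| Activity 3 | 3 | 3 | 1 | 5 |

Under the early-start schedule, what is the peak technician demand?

11

Early-start schedule: Activity 1@1, Activity 2@1, Activity 3@1.
Load per day: day 1: 11, day 2: 3, day 3: 3, day 4: 0, day 5: 0, day 6: 0, day 7: 0.
Peak is 11.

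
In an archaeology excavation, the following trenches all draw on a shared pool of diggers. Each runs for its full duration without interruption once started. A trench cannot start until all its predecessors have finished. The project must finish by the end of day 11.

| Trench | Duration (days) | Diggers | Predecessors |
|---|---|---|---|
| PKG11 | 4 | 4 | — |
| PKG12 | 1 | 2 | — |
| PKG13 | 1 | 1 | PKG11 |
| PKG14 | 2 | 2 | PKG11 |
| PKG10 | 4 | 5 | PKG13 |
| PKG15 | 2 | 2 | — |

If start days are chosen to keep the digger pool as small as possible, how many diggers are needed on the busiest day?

5

Early-start (PKG11@1, PKG12@1, PKG13@5, PKG14@5, PKG10@6, PKG15@1) gives peak 8: d1:8  d2:6  d3:4  d4:4  d5:3  d6:7  d7:5  d8:5  d9:5  d10:0  d11:0.
Shift PKG12→5, PKG10→8, PKG15→6.
Schedule PKG11@1, PKG12@5, PKG13@5, PKG14@5, PKG10@8, PKG15@6: d1:4  d2:4  d3:4  d4:4  d5:5  d6:4  d7:2  d8:5  d9:5  d10:5  d11:5 — peak 5.
Total digger-days = 47 over 11 days ⇒ peak ≥ ⌈47/11⌉ = 5, so 5 is optimal.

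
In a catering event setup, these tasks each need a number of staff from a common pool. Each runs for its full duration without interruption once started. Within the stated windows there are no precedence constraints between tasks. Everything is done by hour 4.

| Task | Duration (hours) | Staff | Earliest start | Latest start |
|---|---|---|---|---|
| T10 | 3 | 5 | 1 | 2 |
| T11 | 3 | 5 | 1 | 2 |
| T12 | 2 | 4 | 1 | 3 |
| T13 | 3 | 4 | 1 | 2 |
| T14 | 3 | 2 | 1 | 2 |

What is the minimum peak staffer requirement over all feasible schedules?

Schedule T10@1, T11@1, T12@1, T13@1, T14@1: h1:20  h2:20  h3:16  h4:0 — peak 20.

20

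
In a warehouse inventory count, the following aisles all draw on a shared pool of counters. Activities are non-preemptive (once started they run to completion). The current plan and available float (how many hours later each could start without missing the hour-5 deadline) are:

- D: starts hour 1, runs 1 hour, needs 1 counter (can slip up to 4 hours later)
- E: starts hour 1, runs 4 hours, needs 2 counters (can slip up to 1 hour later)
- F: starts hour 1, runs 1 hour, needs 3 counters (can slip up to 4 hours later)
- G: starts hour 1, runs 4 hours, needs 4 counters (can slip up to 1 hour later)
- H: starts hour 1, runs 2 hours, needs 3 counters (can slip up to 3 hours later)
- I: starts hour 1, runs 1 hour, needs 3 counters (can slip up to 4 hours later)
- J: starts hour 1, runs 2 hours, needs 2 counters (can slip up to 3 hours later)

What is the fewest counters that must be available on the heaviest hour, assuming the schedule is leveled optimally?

9

Early-start (D@1, E@1, F@1, G@1, H@1, I@1, J@1) gives peak 18: h1:18  h2:11  h3:6  h4:6  h5:0.
Shift G→2, I→3, J→4.
Schedule D@1, E@1, F@1, G@2, H@1, I@3, J@4: h1:9  h2:9  h3:9  h4:8  h5:6 — peak 9.
Total counter-hours = 41 over 5 hours ⇒ peak ≥ ⌈41/5⌉ = 9, so 9 is optimal.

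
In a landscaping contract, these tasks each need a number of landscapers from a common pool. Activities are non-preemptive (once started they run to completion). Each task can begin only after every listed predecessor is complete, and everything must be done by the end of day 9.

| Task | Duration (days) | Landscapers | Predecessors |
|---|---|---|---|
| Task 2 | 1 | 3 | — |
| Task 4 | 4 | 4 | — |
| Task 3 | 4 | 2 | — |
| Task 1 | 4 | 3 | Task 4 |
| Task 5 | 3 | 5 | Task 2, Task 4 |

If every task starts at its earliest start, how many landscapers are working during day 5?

8

At early start, day 5 has: Task 1, Task 5.
Demand: 3 + 5 = 8.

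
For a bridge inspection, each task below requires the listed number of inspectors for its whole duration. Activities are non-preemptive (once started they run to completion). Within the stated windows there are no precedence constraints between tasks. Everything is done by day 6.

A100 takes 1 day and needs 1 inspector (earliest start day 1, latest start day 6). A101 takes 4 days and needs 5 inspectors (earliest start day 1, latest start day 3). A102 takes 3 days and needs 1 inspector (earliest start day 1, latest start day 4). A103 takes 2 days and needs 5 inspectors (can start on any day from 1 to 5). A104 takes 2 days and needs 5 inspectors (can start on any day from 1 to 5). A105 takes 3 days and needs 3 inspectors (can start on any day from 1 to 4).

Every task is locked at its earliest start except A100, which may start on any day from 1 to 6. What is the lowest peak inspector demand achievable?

A100@1: d1:20  d2:19  d3:9  d4:5  d5:0  d6:0 → peak 20
A100@2: d1:19  d2:20  d3:9  d4:5  d5:0  d6:0 → peak 20
A100@3: d1:19  d2:19  d3:10  d4:5  d5:0  d6:0 → peak 19
A100@4: d1:19  d2:19  d3:9  d4:6  d5:0  d6:0 → peak 19
A100@5: d1:19  d2:19  d3:9  d4:5  d5:1  d6:0 → peak 19
A100@6: d1:19  d2:19  d3:9  d4:5  d5:0  d6:1 → peak 19
Best is A100@3, peak 19.

19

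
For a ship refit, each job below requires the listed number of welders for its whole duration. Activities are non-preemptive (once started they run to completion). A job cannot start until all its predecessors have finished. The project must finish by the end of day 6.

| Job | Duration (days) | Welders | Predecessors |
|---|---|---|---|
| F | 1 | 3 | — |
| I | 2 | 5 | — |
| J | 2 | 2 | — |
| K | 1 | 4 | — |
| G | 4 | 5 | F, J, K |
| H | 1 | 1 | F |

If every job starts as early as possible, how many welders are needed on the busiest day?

Early-start schedule: F@1, I@1, J@1, K@1, G@3, H@2.
Load per day: day 1: 14, day 2: 8, day 3: 5, day 4: 5, day 5: 5, day 6: 5.
Peak is 14.

14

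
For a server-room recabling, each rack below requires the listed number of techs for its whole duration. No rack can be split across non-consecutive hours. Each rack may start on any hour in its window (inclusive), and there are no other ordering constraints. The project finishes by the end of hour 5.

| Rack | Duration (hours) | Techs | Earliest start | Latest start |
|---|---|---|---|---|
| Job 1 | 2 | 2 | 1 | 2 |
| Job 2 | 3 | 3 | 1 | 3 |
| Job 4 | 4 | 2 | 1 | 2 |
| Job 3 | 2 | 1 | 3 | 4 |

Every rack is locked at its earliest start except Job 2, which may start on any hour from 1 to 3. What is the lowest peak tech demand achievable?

Job 2@1: h1:7  h2:7  h3:6  h4:3  h5:0 → peak 7
Job 2@2: h1:4  h2:7  h3:6  h4:6  h5:0 → peak 7
Job 2@3: h1:4  h2:4  h3:6  h4:6  h5:3 → peak 6
Best is Job 2@3, peak 6.

6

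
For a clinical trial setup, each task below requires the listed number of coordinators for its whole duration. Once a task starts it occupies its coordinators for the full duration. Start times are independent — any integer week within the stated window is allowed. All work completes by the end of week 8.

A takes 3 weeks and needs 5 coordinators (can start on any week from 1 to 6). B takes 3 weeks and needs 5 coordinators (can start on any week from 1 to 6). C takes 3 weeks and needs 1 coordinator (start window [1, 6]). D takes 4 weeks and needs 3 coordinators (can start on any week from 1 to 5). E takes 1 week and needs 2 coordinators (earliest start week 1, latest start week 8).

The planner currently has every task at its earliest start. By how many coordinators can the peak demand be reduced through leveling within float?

8

Early-start peak: w1:16  w2:14  w3:14  w4:3  w5:0  w6:0  w7:0  w8:0 ⇒ 16.
Leveled (A@1, B@4, C@1, D@4, E@1): w1:8  w2:6  w3:6  w4:8  w5:8  w6:8  w7:3  w8:0 ⇒ 8.
Reduction 16 − 8 = 8.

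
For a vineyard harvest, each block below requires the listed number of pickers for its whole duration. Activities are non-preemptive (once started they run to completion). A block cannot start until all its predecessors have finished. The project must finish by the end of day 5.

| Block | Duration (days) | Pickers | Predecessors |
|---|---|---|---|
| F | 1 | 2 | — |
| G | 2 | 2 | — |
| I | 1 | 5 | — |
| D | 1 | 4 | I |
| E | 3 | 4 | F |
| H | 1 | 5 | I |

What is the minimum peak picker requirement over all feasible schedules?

8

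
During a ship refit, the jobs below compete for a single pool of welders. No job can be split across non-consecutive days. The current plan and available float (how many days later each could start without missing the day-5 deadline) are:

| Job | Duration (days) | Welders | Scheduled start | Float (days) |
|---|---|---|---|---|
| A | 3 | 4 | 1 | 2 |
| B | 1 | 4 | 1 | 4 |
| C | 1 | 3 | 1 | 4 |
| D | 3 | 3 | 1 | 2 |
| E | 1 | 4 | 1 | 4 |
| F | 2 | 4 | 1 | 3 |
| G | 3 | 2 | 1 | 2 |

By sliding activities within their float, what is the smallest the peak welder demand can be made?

10

Early-start (A@1, B@1, C@1, D@1, E@1, F@1, G@1) gives peak 24: d1:24  d2:13  d3:9  d4:0  d5:0.
Shift C→2, D→2, E→5, F→4, G→3.
Schedule A@1, B@1, C@2, D@2, E@5, F@4, G@3: d1:8  d2:10  d3:9  d4:9  d5:10 — peak 10.
Total welder-days = 46 over 5 days ⇒ peak ≥ ⌈46/5⌉ = 10, so 10 is optimal.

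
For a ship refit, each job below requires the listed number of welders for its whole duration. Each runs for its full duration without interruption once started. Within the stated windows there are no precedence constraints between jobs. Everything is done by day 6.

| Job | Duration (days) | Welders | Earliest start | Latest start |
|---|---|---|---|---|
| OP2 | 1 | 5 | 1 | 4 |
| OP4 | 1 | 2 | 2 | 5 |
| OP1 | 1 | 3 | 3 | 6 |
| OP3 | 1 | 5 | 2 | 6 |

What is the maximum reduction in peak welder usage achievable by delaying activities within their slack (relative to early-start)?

2

Early-start peak: d1:5  d2:7  d3:3  d4:0  d5:0  d6:0 ⇒ 7.
Leveled (OP2@1, OP4@2, OP1@3, OP3@4): d1:5  d2:2  d3:3  d4:5  d5:0  d6:0 ⇒ 5.
Reduction 7 − 5 = 2.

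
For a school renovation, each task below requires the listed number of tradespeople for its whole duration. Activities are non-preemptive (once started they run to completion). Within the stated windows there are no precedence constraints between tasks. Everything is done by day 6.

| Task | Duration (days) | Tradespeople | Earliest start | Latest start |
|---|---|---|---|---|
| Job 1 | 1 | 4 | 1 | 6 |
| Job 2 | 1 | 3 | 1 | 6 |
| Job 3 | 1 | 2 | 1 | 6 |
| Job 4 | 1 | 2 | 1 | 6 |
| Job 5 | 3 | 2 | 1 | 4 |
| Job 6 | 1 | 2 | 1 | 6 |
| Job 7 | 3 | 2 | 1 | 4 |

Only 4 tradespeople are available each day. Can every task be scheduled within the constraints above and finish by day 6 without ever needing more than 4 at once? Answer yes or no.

Total tradesperson-days = 25; over 6 days the average is 25/6 > 4, so some day must exceed 4.

no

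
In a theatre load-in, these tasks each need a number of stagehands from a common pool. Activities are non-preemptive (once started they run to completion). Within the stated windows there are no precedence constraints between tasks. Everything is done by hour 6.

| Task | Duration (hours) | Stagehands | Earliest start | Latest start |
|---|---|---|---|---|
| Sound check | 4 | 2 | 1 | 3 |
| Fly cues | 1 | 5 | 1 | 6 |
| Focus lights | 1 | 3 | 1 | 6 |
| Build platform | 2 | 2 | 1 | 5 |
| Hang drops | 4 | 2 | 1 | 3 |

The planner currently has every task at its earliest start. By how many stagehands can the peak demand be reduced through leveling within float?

8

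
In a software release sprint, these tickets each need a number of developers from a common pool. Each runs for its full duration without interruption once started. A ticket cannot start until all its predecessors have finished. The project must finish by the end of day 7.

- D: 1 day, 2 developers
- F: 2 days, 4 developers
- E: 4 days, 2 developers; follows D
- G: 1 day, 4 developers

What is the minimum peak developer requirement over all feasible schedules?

6

Early-start (D@1, F@1, E@2, G@1) gives peak 10: d1:10  d2:6  d3:2  d4:2  d5:2  d6:0  d7:0.
Shift G→3.
Schedule D@1, F@1, E@2, G@3: d1:6  d2:6  d3:6  d4:2  d5:2  d6:0  d7:0 — peak 6.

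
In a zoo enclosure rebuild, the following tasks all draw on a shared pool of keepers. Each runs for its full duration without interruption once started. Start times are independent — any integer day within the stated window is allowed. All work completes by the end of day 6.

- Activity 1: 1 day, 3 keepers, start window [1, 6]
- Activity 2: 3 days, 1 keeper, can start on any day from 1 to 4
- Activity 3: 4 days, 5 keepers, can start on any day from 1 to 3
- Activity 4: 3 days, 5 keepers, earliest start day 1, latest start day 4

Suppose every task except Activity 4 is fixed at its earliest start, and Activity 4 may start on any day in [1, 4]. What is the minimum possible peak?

10

Activity 4@1: d1:14  d2:11  d3:11  d4:5  d5:0  d6:0 → peak 14
Activity 4@2: d1:9  d2:11  d3:11  d4:10  d5:0  d6:0 → peak 11
Activity 4@3: d1:9  d2:6  d3:11  d4:10  d5:5  d6:0 → peak 11
Activity 4@4: d1:9  d2:6  d3:6  d4:10  d5:5  d6:5 → peak 10
Best is Activity 4@4, peak 10.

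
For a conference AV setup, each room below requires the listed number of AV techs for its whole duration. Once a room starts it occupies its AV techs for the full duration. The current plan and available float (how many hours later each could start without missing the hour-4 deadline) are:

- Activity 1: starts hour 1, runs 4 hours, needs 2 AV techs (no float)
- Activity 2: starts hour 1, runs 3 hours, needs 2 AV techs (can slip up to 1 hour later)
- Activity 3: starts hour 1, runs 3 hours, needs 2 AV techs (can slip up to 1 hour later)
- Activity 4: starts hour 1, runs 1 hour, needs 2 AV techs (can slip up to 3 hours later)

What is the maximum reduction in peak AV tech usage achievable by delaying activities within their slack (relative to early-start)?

Early-start peak: h1:8  h2:6  h3:6  h4:2 ⇒ 8.
Leveled (Activity 1@1, Activity 2@1, Activity 3@1, Activity 4@4): h1:6  h2:6  h3:6  h4:4 ⇒ 6.
Reduction 8 − 6 = 2.

2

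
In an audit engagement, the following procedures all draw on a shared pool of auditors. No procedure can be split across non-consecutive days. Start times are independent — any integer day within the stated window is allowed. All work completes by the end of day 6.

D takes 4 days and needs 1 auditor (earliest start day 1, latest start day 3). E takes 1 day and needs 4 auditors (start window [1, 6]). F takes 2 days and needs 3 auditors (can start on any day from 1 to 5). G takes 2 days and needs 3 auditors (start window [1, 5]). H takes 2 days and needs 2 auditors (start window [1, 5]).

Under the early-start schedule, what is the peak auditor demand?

13

Early-start schedule: D@1, E@1, F@1, G@1, H@1.
Load per day: day 1: 13, day 2: 9, day 3: 1, day 4: 1, day 5: 0, day 6: 0.
Peak is 13.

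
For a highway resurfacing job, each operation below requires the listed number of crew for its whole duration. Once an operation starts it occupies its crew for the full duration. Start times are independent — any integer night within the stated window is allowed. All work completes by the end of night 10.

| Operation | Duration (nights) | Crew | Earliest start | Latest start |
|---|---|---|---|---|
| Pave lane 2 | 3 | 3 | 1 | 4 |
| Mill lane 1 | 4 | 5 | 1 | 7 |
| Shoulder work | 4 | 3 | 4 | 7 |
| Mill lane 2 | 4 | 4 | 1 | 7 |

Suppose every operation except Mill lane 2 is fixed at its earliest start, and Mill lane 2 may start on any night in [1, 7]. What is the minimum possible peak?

8

Mill lane 2@1: n1:12  n2:12  n3:12  n4:12  n5:3  n6:3  n7:3  n8:0  n9:0  n10:0 → peak 12
Mill lane 2@2: n1:8  n2:12  n3:12  n4:12  n5:7  n6:3  n7:3  n8:0  n9:0  n10:0 → peak 12
Mill lane 2@3: n1:8  n2:8  n3:12  n4:12  n5:7  n6:7  n7:3  n8:0  n9:0  n10:0 → peak 12
Mill lane 2@4: n1:8  n2:8  n3:8  n4:12  n5:7  n6:7  n7:7  n8:0  n9:0  n10:0 → peak 12
Mill lane 2@5: n1:8  n2:8  n3:8  n4:8  n5:7  n6:7  n7:7  n8:4  n9:0  n10:0 → peak 8
Mill lane 2@6: n1:8  n2:8  n3:8  n4:8  n5:3  n6:7  n7:7  n8:4  n9:4  n10:0 → peak 8
Mill lane 2@7: n1:8  n2:8  n3:8  n4:8  n5:3  n6:3  n7:7  n8:4  n9:4  n10:4 → peak 8
Best is Mill lane 2@5, peak 8.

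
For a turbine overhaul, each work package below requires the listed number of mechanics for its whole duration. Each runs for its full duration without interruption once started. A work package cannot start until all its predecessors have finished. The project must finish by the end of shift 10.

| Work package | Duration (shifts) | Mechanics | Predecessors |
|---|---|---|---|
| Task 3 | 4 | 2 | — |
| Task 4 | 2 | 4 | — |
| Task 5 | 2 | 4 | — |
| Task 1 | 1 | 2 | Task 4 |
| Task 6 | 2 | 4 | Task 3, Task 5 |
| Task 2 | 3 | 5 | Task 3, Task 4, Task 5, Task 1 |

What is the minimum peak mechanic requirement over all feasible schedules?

6

Early-start (Task 3@1, Task 4@1, Task 5@1, Task 1@3, Task 6@5, Task 2@5) gives peak 10: s1:10  s2:10  s3:4  s4:2  s5:9  s6:9  s7:5  s8:0  s9:0  s10:0.
Shift Task 5→3, Task 1→5, Task 2→7.
Schedule Task 3@1, Task 4@1, Task 5@3, Task 1@5, Task 6@5, Task 2@7: s1:6  s2:6  s3:6  s4:6  s5:6  s6:4  s7:5  s8:5  s9:5  s10:0 — peak 6.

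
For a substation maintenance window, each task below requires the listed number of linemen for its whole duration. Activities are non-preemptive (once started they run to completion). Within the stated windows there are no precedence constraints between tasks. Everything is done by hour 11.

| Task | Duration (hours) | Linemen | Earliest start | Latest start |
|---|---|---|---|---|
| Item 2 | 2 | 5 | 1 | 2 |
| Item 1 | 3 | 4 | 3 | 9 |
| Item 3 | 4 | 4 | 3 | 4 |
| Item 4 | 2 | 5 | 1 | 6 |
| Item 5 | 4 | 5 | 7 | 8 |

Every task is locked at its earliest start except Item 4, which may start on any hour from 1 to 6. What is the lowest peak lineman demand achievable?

Item 4@1: h1:10  h2:10  h3:8  h4:8  h5:8  h6:4  h7:5  h8:5  h9:5  h10:5  h11:0 → peak 10
Item 4@2: h1:5  h2:10  h3:13  h4:8  h5:8  h6:4  h7:5  h8:5  h9:5  h10:5  h11:0 → peak 13
Item 4@3: h1:5  h2:5  h3:13  h4:13  h5:8  h6:4  h7:5  h8:5  h9:5  h10:5  h11:0 → peak 13
Item 4@4: h1:5  h2:5  h3:8  h4:13  h5:13  h6:4  h7:5  h8:5  h9:5  h10:5  h11:0 → peak 13
Item 4@5: h1:5  h2:5  h3:8  h4:8  h5:13  h6:9  h7:5  h8:5  h9:5  h10:5  h11:0 → peak 13
Item 4@6: h1:5  h2:5  h3:8  h4:8  h5:8  h6:9  h7:10  h8:5  h9:5  h10:5  h11:0 → peak 10
Best is Item 4@1, peak 10.

10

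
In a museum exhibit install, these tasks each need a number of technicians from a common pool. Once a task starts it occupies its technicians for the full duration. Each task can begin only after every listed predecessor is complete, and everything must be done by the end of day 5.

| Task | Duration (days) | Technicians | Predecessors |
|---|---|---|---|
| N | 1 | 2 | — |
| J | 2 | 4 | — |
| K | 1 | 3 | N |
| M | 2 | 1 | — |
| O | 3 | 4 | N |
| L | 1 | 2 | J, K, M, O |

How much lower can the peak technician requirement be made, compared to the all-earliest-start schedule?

4

Early-start peak: d1:7  d2:12  d3:4  d4:4  d5:2 ⇒ 12.
Leveled (N@1, J@1, K@3, M@3, O@2, L@5): d1:6  d2:8  d3:8  d4:5  d5:2 ⇒ 8.
Reduction 12 − 8 = 4.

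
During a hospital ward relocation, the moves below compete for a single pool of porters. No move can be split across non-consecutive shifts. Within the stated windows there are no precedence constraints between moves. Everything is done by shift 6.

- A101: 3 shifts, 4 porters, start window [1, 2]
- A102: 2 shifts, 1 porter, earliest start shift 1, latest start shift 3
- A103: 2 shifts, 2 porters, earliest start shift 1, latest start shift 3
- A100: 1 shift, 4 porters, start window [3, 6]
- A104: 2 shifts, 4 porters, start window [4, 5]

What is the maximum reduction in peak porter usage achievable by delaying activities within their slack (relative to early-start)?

Early-start peak: s1:7  s2:7  s3:8  s4:4  s5:4  s6:0 ⇒ 8.
Leveled (A101@1, A102@1, A103@3, A100@4, A104@5): s1:5  s2:5  s3:6  s4:6  s5:4  s6:4 ⇒ 6.
Reduction 8 − 6 = 2.

2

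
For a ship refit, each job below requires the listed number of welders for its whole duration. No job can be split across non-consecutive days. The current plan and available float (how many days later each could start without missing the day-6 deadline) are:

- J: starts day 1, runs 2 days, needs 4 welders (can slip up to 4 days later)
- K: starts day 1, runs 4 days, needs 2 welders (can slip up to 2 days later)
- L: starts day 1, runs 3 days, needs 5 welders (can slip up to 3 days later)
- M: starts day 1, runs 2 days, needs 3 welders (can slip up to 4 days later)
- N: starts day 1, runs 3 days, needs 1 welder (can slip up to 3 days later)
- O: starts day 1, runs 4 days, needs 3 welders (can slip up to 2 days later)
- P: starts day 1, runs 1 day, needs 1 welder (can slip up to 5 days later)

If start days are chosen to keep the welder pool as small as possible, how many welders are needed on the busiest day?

Early-start (J@1, K@1, L@1, M@1, N@1, O@1, P@1) gives peak 19: d1:19  d2:18  d3:11  d4:5  d5:0  d6:0.
Shift L→4, O→3, P→3.
Schedule J@1, K@1, L@4, M@1, N@1, O@3, P@3: d1:10  d2:10  d3:7  d4:10  d5:8  d6:8 — peak 10.

10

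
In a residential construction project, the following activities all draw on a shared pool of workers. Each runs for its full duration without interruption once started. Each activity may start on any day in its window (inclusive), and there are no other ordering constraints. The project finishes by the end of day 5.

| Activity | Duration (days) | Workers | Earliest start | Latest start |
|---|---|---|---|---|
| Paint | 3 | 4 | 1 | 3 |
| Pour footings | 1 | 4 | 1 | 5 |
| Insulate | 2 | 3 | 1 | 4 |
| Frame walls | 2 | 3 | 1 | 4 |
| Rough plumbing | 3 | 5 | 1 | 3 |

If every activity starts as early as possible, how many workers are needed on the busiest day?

Early-start schedule: Paint@1, Pour footings@1, Insulate@1, Frame walls@1, Rough plumbing@1.
Load per day: day 1: 19, day 2: 15, day 3: 9, day 4: 0, day 5: 0.
Peak is 19.

19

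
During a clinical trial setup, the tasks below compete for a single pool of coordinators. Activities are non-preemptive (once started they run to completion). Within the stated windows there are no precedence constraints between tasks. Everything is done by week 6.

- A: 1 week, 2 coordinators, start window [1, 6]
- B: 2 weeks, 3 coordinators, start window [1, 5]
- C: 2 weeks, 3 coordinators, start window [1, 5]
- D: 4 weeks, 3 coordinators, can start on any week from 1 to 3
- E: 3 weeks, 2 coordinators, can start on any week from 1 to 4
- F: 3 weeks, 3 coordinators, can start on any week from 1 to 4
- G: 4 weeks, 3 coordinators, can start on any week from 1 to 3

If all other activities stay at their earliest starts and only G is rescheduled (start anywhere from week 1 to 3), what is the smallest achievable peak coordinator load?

16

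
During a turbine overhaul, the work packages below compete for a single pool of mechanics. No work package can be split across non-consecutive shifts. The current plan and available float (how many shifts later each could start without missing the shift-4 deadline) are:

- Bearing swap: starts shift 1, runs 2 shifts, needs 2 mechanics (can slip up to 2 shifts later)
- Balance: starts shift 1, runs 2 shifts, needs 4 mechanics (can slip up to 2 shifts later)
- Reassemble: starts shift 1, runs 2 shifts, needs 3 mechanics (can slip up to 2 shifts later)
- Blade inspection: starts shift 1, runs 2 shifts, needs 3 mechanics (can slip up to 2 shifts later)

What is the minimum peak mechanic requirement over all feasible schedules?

6

Early-start (Bearing swap@1, Balance@1, Reassemble@1, Blade inspection@1) gives peak 12: s1:12  s2:12  s3:0  s4:0.
Shift Reassemble→3, Blade inspection→3.
Schedule Bearing swap@1, Balance@1, Reassemble@3, Blade inspection@3: s1:6  s2:6  s3:6  s4:6 — peak 6.
Total mechanic-shifts = 24 over 4 shifts ⇒ peak ≥ ⌈24/4⌉ = 6, so 6 is optimal.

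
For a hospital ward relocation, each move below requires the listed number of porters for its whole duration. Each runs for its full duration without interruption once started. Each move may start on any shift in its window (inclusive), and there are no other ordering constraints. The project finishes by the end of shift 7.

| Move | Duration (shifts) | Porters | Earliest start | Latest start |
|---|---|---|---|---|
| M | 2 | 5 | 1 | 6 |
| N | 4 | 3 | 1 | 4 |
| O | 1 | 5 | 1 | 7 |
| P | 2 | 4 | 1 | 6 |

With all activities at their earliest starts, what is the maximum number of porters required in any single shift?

Early-start schedule: M@1, N@1, O@1, P@1.
Load per shift: shift 1: 17, shift 2: 12, shift 3: 3, shift 4: 3, shift 5: 0, shift 6: 0, shift 7: 0.
Peak is 17.

17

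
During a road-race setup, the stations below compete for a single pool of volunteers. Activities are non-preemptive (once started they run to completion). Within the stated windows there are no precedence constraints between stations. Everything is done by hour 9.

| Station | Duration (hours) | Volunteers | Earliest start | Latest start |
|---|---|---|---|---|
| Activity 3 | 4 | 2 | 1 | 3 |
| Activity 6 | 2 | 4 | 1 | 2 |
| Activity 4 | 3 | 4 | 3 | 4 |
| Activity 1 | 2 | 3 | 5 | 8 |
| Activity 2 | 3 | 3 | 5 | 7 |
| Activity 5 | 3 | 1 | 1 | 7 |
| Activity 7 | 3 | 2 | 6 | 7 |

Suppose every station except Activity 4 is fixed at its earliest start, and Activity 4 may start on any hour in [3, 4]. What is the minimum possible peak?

Activity 4@3: h1:7  h2:7  h3:7  h4:6  h5:10  h6:8  h7:5  h8:2  h9:0 → peak 10
Activity 4@4: h1:7  h2:7  h3:3  h4:6  h5:10  h6:12  h7:5  h8:2  h9:0 → peak 12
Best is Activity 4@3, peak 10.

10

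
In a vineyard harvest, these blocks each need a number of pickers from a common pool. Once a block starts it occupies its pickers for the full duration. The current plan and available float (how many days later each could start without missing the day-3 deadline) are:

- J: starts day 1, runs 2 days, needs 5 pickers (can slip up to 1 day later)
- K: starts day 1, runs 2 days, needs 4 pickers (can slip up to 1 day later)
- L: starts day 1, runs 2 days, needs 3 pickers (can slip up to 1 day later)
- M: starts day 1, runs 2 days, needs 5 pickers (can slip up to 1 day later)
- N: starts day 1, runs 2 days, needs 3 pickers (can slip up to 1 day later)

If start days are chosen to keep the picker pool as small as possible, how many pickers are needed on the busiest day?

Schedule J@1, K@1, L@1, M@1, N@1: d1:20  d2:20  d3:0 — peak 20.

20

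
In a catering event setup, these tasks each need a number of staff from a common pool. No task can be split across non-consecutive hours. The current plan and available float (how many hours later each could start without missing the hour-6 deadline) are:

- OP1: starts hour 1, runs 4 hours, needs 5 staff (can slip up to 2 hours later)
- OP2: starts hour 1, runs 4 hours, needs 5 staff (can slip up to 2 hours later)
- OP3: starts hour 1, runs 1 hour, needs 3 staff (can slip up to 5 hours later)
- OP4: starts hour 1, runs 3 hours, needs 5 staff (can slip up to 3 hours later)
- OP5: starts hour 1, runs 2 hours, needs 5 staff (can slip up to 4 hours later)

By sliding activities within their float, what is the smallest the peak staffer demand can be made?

15

Early-start (OP1@1, OP2@1, OP3@1, OP4@1, OP5@1) gives peak 23: h1:23  h2:20  h3:15  h4:10  h5:0  h6:0.
Shift OP4→2, OP5→5.
Schedule OP1@1, OP2@1, OP3@1, OP4@2, OP5@5: h1:13  h2:15  h3:15  h4:15  h5:5  h6:5 — peak 15.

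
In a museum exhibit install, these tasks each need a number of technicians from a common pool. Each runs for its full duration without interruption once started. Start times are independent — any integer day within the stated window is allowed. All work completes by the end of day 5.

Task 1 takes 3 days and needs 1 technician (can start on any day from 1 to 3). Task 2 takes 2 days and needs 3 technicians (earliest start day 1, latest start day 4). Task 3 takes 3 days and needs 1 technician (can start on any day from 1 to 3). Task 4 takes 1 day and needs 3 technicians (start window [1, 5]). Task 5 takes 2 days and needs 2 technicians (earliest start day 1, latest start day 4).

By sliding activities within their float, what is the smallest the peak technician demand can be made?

Early-start (Task 1@1, Task 2@1, Task 3@1, Task 4@1, Task 5@1) gives peak 10: d1:10  d2:7  d3:2  d4:0  d5:0.
Shift Task 3→3, Task 4→5, Task 5→3.
Schedule Task 1@1, Task 2@1, Task 3@3, Task 4@5, Task 5@3: d1:4  d2:4  d3:4  d4:3  d5:4 — peak 4.
Total technician-days = 19 over 5 days ⇒ peak ≥ ⌈19/5⌉ = 4, so 4 is optimal.

4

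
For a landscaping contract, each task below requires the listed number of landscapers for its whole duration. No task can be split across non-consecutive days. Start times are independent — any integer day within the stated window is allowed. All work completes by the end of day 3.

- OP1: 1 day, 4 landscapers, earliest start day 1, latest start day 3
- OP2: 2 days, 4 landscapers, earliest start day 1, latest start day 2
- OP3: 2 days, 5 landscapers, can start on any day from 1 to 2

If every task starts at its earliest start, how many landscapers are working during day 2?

9

At early start, day 2 has: OP2, OP3.
Demand: 4 + 5 = 9.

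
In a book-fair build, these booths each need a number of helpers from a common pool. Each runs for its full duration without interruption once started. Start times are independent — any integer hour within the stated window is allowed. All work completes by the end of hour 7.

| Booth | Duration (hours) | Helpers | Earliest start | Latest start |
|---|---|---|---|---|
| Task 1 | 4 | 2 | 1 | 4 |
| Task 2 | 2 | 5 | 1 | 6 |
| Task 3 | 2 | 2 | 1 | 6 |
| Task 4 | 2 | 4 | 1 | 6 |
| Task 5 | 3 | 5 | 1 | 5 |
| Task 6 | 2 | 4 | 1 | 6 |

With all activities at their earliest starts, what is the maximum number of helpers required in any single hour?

Early-start schedule: Task 1@1, Task 2@1, Task 3@1, Task 4@1, Task 5@1, Task 6@1.
Load per hour: hour 1: 22, hour 2: 22, hour 3: 7, hour 4: 2, hour 5: 0, hour 6: 0, hour 7: 0.
Peak is 22.

22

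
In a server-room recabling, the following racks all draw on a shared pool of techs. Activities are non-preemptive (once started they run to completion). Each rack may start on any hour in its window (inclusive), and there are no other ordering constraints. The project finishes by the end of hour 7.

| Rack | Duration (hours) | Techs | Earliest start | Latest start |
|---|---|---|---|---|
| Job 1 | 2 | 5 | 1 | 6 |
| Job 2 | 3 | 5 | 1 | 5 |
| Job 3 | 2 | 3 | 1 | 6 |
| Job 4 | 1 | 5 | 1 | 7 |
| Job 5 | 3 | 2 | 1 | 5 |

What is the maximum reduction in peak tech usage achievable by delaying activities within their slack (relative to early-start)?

Early-start peak: h1:20  h2:15  h3:7  h4:0  h5:0  h6:0  h7:0 ⇒ 20.
Leveled (Job 1@1, Job 2@3, Job 3@1, Job 4@6, Job 5@3): h1:8  h2:8  h3:7  h4:7  h5:7  h6:5  h7:0 ⇒ 8.
Reduction 20 − 8 = 12.

12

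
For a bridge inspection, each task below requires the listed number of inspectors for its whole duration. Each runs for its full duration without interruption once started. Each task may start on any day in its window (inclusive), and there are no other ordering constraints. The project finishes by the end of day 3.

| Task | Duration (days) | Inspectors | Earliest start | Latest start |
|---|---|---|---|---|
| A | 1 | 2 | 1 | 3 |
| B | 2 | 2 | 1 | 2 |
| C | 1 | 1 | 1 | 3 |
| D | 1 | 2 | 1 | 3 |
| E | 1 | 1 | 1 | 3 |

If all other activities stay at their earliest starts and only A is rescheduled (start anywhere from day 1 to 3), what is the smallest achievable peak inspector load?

A@1: d1:8  d2:2  d3:0 → peak 8
A@2: d1:6  d2:4  d3:0 → peak 6
A@3: d1:6  d2:2  d3:2 → peak 6
Best is A@2, peak 6.

6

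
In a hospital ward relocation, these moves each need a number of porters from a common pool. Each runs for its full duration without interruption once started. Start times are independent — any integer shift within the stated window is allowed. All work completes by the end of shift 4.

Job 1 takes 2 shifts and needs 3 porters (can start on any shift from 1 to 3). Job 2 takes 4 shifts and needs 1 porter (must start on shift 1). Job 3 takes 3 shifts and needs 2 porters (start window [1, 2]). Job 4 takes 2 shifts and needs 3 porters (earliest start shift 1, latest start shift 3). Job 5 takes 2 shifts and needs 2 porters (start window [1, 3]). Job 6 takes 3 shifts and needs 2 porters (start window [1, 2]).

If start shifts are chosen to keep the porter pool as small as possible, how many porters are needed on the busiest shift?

10

Early-start (Job 1@1, Job 2@1, Job 3@1, Job 4@1, Job 5@1, Job 6@1) gives peak 13: s1:13  s2:13  s3:5  s4:1.
Shift Job 4→3.
Schedule Job 1@1, Job 2@1, Job 3@1, Job 4@3, Job 5@1, Job 6@1: s1:10  s2:10  s3:8  s4:4 — peak 10.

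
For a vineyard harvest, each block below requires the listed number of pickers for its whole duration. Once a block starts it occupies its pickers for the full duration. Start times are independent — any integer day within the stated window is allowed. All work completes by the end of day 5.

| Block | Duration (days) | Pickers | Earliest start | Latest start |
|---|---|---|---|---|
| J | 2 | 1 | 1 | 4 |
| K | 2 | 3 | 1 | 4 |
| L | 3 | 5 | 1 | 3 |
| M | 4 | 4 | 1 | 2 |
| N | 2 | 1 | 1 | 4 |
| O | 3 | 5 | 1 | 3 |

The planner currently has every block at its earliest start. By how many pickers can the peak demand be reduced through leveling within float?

Early-start peak: d1:19  d2:19  d3:14  d4:4  d5:0 ⇒ 19.
Leveled (J@1, K@1, L@1, M@1, N@1, O@3): d1:14  d2:14  d3:14  d4:9  d5:5 ⇒ 14.
Reduction 19 − 14 = 5.

5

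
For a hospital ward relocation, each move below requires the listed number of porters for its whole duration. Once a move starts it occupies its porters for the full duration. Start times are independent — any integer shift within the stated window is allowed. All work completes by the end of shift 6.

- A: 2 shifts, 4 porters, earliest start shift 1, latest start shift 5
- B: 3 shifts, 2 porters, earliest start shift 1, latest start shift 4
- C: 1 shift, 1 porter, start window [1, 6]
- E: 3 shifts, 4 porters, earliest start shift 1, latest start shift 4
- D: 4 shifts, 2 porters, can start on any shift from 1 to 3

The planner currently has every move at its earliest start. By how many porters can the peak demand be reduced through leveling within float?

Early-start peak: s1:13  s2:12  s3:8  s4:2  s5:0  s6:0 ⇒ 13.
Leveled (A@1, B@1, C@3, E@4, D@3): s1:6  s2:6  s3:5  s4:6  s5:6  s6:6 ⇒ 6.
Reduction 13 − 6 = 7.

7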